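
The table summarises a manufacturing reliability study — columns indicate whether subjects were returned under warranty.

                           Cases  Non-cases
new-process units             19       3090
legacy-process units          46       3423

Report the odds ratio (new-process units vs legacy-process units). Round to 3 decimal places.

OR = (19 × 3423) / (3090 × 46) = 65037/142140 ≈ 0.458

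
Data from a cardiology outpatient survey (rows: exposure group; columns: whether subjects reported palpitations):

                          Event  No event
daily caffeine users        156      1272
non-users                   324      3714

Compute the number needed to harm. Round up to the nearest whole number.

risk, daily caffeine users = 156/1428 = 0.109244
risk, non-users = 324/4038 = 0.080238
absolute risk difference = 0.029006
1 / 0.029006 = 34.476 → round up → 35

NNH = 35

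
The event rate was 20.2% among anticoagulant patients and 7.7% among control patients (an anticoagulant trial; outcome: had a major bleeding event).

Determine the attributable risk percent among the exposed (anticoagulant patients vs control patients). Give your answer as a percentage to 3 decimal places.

AR% = (0.2020 − 0.0770) / 0.2020 = 0.6188 → 61.881%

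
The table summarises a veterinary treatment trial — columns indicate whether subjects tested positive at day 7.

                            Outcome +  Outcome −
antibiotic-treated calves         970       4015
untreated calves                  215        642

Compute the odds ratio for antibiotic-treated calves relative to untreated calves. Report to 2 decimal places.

OR = (970 × 642) / (4015 × 215) = 622740/863225 ≈ 0.72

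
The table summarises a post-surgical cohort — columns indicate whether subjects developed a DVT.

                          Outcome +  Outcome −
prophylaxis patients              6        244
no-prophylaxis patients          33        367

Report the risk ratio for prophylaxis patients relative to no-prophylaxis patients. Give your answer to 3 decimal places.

RR ≈ 0.291

risk, prophylaxis patients = 6/250 = 0.02400
risk, no-prophylaxis patients = 33/400 = 0.08250
RR = 0.02400 / 0.08250 = 0.291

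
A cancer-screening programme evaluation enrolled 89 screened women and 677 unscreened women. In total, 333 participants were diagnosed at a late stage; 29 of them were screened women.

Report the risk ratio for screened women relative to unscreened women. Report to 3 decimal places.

RR = 0.726

screened women without the outcome: 89 − 29 = 60
unscreened women with the outcome: 333 − 29 = 304
unscreened women without the outcome: 677 − 304 = 373
risk, screened women = 29/89 = 0.3258
risk, unscreened women = 304/677 = 0.4490
RR = 0.3258 / 0.4490 = 0.726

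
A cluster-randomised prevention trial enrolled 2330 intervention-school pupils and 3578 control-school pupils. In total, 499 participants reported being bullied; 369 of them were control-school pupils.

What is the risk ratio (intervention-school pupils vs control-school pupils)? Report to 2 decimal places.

0.54

intervention-school pupils with the outcome: 499 − 369 = 130
intervention-school pupils without the outcome: 2330 − 130 = 2200
control-school pupils without the outcome: 3578 − 369 = 3209
risk, intervention-school pupils = 130/2330 = 0.0558
risk, control-school pupils = 369/3578 = 0.1031
RR = 0.0558 / 0.1031 = 0.54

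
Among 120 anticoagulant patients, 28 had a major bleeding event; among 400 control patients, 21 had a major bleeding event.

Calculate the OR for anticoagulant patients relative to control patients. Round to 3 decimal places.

OR = (28 × 379) / (92 × 21) = 10612/1932 ≈ 5.493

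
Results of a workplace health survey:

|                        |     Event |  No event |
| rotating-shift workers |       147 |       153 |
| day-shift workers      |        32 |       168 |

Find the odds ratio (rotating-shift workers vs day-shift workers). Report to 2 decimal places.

OR = (147 × 168) / (153 × 32) = 24696/4896 ≈ 5.04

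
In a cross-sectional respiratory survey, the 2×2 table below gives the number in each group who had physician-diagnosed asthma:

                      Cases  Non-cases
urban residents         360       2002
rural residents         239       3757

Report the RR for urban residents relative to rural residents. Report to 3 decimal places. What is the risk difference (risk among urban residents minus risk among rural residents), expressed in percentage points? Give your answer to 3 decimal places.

risk, urban residents = 360/2362 = 0.1524
risk, rural residents = 239/3996 = 0.0598
RR = 0.1524 / 0.0598 = 2.548
risk difference = 0.1524 − 0.0598 = 0.0926 → 9.260 percentage points

RR = 2.548; RD = 9.260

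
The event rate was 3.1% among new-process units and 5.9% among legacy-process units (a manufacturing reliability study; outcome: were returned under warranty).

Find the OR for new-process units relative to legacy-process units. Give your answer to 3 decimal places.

odds, new-process units = 0.03100/0.96900 = 0.03199
odds, legacy-process units = 0.05900/0.94100 = 0.06270
OR = 0.03199 / 0.06270 = 0.510

0.510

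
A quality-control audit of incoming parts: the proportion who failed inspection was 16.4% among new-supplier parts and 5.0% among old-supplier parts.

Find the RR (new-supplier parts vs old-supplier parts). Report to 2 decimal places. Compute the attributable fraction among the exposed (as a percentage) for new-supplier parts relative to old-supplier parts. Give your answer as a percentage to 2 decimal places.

RR = 3.28; AR% = 69.51%

RR = 0.1640 / 0.0500 = 3.28
AR% = (0.1640 − 0.0500) / 0.1640 = 0.6951 → 69.51%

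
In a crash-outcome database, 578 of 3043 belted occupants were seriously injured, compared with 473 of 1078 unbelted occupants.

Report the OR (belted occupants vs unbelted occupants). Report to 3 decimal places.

odds, belted occupants = 578/2465 = 0.2345
odds, unbelted occupants = 473/605 = 0.7818
OR = 0.2345 / 0.7818 = 0.300

OR = 0.300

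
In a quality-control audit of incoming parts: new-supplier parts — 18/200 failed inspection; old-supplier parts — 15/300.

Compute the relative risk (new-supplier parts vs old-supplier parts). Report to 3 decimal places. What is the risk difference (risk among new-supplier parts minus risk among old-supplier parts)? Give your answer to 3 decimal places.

RR = 1.800; RD = 0.040

risk, new-supplier parts = 18/200 = 0.0900
risk, old-supplier parts = 15/300 = 0.0500
RR = 0.0900 / 0.0500 = 1.800
risk difference = 0.0900 − 0.0500 = 0.040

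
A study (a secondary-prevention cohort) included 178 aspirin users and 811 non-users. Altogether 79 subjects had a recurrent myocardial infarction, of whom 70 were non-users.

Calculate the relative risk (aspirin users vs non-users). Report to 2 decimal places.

aspirin users with the outcome: 79 − 70 = 9
aspirin users without the outcome: 178 − 9 = 169
non-users without the outcome: 811 − 70 = 741
risk, aspirin users = 9/178 = 0.0506
risk, non-users = 70/811 = 0.0863
RR = 0.0506 / 0.0863 = 0.59

0.59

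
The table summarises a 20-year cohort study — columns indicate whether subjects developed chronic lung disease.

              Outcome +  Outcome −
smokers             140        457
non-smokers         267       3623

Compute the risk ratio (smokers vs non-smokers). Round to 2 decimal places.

3.42

risk, smokers = 140/597 = 0.2345
risk, non-smokers = 267/3890 = 0.0686
RR = 0.2345 / 0.0686 = 3.42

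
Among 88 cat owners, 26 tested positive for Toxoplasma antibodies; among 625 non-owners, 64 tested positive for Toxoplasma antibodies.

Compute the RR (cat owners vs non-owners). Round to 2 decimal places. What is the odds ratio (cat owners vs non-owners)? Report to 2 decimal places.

risk, cat owners = 26/88 = 0.2955
risk, non-owners = 64/625 = 0.1024
RR = 0.2955 / 0.1024 = 2.89
OR = (26 × 561) / (62 × 64) = 14586/3968 ≈ 3.68

RR = 2.89; OR = 3.68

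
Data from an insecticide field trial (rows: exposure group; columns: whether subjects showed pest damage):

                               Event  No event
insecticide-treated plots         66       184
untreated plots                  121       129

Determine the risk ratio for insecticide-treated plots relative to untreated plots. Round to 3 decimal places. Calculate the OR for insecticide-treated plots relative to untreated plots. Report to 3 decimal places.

risk, insecticide-treated plots = 66/250 = 0.2640
risk, untreated plots = 121/250 = 0.4840
RR = 0.2640 / 0.4840 = 0.545
OR = (66 × 129) / (184 × 121) = 8514/22264 ≈ 0.382

RR = 0.545; OR = 0.382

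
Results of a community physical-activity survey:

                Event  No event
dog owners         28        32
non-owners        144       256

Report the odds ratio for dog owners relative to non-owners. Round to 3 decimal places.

odds, dog owners = 28/32 = 0.8750
odds, non-owners = 144/256 = 0.5625
OR = 0.8750 / 0.5625 = 1.556

OR ≈ 1.556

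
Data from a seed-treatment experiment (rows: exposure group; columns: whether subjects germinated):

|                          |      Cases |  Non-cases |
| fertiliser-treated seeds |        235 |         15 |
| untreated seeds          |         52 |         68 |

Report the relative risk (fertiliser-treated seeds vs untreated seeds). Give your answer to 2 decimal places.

risk, fertiliser-treated seeds = 235/250 = 0.9400
risk, untreated seeds = 52/120 = 0.4333
RR = 0.9400 / 0.4333 = 2.17

2.17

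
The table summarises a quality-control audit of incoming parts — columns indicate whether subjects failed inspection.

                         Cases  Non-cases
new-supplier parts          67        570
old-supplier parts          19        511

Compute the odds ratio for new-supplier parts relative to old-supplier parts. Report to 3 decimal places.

odds, new-supplier parts = 67/570 = 0.11754
odds, old-supplier parts = 19/511 = 0.03718
OR = 0.11754 / 0.03718 = 3.161

3.161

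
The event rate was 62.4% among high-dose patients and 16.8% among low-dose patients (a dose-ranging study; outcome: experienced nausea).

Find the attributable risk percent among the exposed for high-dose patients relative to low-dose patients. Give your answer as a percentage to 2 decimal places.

AR% = (0.6240 − 0.1680) / 0.6240 = 0.7308 → 73.08%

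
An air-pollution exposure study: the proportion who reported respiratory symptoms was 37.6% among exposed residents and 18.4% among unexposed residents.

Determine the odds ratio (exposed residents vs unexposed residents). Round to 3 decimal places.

OR = 2.672

odds, exposed residents = 0.3760/0.6240 = 0.6026
odds, unexposed residents = 0.1840/0.8160 = 0.2255
OR = 0.6026 / 0.2255 = 2.672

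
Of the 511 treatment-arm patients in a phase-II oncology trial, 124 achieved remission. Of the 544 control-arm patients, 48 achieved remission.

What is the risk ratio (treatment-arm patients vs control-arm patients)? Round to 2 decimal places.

2.75

risk, treatment-arm patients = 124/511 = 0.2427
risk, control-arm patients = 48/544 = 0.0882
RR = 0.2427 / 0.0882 = 2.75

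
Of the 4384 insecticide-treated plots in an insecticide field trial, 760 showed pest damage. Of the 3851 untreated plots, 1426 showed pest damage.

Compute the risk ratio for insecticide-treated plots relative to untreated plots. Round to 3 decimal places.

risk, insecticide-treated plots = 760/4384 = 0.1734
risk, untreated plots = 1426/3851 = 0.3703
RR = 0.1734 / 0.3703 = 0.468

0.468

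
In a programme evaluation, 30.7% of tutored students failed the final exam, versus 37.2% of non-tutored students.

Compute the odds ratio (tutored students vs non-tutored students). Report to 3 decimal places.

odds, tutored students = 0.3070/0.6930 = 0.4430
odds, non-tutored students = 0.3720/0.6280 = 0.5924
OR = 0.4430 / 0.5924 = 0.748

0.748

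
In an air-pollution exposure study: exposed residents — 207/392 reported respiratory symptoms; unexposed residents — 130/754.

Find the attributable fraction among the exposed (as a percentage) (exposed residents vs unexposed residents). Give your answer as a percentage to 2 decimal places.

risk, exposed residents = 207/392 = 0.5281
risk, unexposed residents = 130/754 = 0.1724
AR% = (0.5281 − 0.1724) / 0.5281 = 0.6735 → 67.35%

AR% ≈ 67.35%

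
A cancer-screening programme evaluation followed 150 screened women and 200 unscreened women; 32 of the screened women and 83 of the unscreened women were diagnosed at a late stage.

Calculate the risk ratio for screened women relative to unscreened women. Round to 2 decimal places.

RR = 0.51

risk, screened women = 32/150 = 0.2133
risk, unscreened women = 83/200 = 0.4150
RR = 0.2133 / 0.4150 = 0.51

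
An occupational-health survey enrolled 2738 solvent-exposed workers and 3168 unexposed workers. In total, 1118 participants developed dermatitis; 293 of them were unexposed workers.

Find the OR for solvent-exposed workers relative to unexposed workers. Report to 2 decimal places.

OR = 4.23

solvent-exposed workers with the outcome: 1118 − 293 = 825
solvent-exposed workers without the outcome: 2738 − 825 = 1913
unexposed workers without the outcome: 3168 − 293 = 2875
OR = (825 × 2875) / (1913 × 293) = 2371875/560509 ≈ 4.23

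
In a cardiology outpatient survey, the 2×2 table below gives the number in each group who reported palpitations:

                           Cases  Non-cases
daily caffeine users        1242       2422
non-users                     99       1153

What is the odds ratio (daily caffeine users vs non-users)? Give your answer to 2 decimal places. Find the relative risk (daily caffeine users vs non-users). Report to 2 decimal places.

OR = 5.97; RR = 4.29

OR = (1242 × 1153) / (2422 × 99) = 1432026/239778 ≈ 5.97
risk, daily caffeine users = 1242/3664 = 0.3390
risk, non-users = 99/1252 = 0.0791
RR = 0.3390 / 0.0791 = 4.29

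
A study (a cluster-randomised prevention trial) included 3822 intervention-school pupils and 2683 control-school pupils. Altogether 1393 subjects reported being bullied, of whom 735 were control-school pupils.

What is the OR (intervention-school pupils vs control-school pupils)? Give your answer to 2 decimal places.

OR = 0.55

intervention-school pupils with the outcome: 1393 − 735 = 658
intervention-school pupils without the outcome: 3822 − 658 = 3164
control-school pupils without the outcome: 2683 − 735 = 1948
odds, intervention-school pupils = 658/3164 = 0.2080
odds, control-school pupils = 735/1948 = 0.3773
OR = 0.2080 / 0.3773 = 0.55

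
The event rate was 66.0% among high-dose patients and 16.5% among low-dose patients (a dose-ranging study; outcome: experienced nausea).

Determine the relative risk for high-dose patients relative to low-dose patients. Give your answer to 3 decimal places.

RR = 0.6600 / 0.1650 = 4.000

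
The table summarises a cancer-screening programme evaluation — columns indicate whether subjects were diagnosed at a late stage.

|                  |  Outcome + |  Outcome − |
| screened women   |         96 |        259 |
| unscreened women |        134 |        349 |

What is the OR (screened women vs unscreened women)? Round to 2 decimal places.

OR: 0.97

odds, screened women = 96/259 = 0.3707
odds, unscreened women = 134/349 = 0.3840
OR = 0.3707 / 0.3840 = 0.97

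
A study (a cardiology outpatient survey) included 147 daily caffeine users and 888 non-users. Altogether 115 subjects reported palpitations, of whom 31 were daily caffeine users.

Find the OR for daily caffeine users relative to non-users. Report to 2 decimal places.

2.56

daily caffeine users without the outcome: 147 − 31 = 116
non-users with the outcome: 115 − 31 = 84
non-users without the outcome: 888 − 84 = 804
OR = (31 × 804) / (116 × 84) = 24924/9744 ≈ 2.56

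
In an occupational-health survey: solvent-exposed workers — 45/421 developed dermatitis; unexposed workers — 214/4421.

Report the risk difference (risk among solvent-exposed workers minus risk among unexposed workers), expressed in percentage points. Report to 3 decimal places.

5.848

risk, solvent-exposed workers = 45/421 = 0.10689
risk, unexposed workers = 214/4421 = 0.04841
risk difference = 0.10689 − 0.04841 = 0.05848 → 5.848 percentage points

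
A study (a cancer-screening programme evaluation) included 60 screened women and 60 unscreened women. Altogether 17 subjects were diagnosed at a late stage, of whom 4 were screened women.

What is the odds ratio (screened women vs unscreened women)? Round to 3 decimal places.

0.258

screened women without the outcome: 60 − 4 = 56
unscreened women with the outcome: 17 − 4 = 13
unscreened women without the outcome: 60 − 13 = 47
odds, screened women = 4/56 = 0.0714
odds, unscreened women = 13/47 = 0.2766
OR = 0.0714 / 0.2766 = 0.258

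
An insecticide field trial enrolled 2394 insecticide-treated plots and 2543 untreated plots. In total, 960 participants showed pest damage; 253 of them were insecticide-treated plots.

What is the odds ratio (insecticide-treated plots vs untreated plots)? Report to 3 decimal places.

OR ≈ 0.307

insecticide-treated plots without the outcome: 2394 − 253 = 2141
untreated plots with the outcome: 960 − 253 = 707
untreated plots without the outcome: 2543 − 707 = 1836
odds, insecticide-treated plots = 253/2141 = 0.1182
odds, untreated plots = 707/1836 = 0.3851
OR = 0.1182 / 0.3851 = 0.307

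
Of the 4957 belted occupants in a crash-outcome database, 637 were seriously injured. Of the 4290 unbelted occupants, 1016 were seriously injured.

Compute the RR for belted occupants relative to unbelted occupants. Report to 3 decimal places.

risk, belted occupants = 637/4957 = 0.1285
risk, unbelted occupants = 1016/4290 = 0.2368
RR = 0.1285 / 0.2368 = 0.543

RR: 0.543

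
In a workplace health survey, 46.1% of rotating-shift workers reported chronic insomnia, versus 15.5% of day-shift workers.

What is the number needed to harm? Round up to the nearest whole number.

absolute risk difference = 0.306000
1 / 0.306000 = 3.268 → round up → 4

4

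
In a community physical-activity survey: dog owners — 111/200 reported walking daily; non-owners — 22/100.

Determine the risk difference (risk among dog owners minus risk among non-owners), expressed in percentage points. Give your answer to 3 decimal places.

risk, dog owners = 111/200 = 0.5550
risk, non-owners = 22/100 = 0.2200
risk difference = 0.5550 − 0.2200 = 0.3350 → 33.500 percentage points

RD = 33.500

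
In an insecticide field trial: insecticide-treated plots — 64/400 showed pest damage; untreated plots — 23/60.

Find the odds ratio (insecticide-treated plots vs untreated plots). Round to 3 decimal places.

odds, insecticide-treated plots = 64/336 = 0.1905
odds, untreated plots = 23/37 = 0.6216
OR = 0.1905 / 0.6216 = 0.306

OR: 0.306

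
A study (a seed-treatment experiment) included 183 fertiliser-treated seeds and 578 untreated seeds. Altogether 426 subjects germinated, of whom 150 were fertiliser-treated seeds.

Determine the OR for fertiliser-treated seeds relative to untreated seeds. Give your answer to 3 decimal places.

fertiliser-treated seeds without the outcome: 183 − 150 = 33
untreated seeds with the outcome: 426 − 150 = 276
untreated seeds without the outcome: 578 − 276 = 302
odds, fertiliser-treated seeds = 150/33 = 4.5455
odds, untreated seeds = 276/302 = 0.9139
OR = 4.5455 / 0.9139 = 4.974

4.974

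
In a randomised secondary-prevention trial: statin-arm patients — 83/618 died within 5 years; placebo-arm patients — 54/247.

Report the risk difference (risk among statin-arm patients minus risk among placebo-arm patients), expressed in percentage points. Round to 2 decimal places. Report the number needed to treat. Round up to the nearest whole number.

risk, statin-arm patients = 83/618 = 0.1343
risk, placebo-arm patients = 54/247 = 0.2186
risk difference = 0.1343 − 0.2186 = -0.0843 → -8.43 percentage points
absolute risk difference = 0.084319
1 / 0.084319 = 11.860 → round up → 12

RD = -8.43; NNT = 12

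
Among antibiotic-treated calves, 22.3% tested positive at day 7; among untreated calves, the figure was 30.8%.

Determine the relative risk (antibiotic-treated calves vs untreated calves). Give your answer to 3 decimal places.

RR = 0.2230 / 0.3080 = 0.724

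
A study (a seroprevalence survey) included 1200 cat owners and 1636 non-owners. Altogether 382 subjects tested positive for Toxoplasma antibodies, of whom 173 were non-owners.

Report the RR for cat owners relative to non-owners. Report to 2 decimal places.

cat owners with the outcome: 382 − 173 = 209
cat owners without the outcome: 1200 − 209 = 991
non-owners without the outcome: 1636 − 173 = 1463
risk, cat owners = 209/1200 = 0.1742
risk, non-owners = 173/1636 = 0.1057
RR = 0.1742 / 0.1057 = 1.65

RR ≈ 1.65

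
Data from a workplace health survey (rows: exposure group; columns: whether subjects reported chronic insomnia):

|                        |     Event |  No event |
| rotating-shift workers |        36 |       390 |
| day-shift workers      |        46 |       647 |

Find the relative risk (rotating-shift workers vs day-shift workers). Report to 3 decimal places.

RR = 1.273

risk, rotating-shift workers = 36/426 = 0.0845
risk, day-shift workers = 46/693 = 0.0664
RR = 0.0845 / 0.0664 = 1.273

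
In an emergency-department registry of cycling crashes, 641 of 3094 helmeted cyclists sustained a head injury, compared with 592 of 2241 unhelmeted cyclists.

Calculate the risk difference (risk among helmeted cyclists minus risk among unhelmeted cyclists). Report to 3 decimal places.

-0.057

risk, helmeted cyclists = 641/3094 = 0.2072
risk, unhelmeted cyclists = 592/2241 = 0.2642
risk difference = 0.2072 − 0.2642 = -0.057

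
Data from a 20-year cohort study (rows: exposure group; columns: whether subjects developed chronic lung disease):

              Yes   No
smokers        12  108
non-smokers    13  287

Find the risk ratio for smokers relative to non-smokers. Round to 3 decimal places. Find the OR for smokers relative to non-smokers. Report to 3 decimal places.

risk, smokers = 12/120 = 0.10000
risk, non-smokers = 13/300 = 0.04333
RR = 0.10000 / 0.04333 = 2.308
OR = (12 × 287) / (108 × 13) = 3444/1404 ≈ 2.453

RR = 2.308; OR = 2.453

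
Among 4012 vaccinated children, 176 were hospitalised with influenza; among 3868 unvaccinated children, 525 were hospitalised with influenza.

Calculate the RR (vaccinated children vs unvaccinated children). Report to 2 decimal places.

RR ≈ 0.32

risk, vaccinated children = 176/4012 = 0.04387
risk, unvaccinated children = 525/3868 = 0.13573
RR = 0.04387 / 0.13573 = 0.32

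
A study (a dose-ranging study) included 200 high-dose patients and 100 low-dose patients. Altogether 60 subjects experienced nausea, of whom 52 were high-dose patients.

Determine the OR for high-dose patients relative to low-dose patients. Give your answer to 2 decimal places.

high-dose patients without the outcome: 200 − 52 = 148
low-dose patients with the outcome: 60 − 52 = 8
low-dose patients without the outcome: 100 − 8 = 92
OR = (52 × 92) / (148 × 8) = 4784/1184 ≈ 4.04

OR = 4.04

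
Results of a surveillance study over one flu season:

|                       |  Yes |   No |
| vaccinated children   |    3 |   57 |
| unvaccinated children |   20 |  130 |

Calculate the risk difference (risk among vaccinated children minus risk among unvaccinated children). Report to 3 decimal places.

-0.083

risk, vaccinated children = 3/60 = 0.0500
risk, unvaccinated children = 20/150 = 0.1333
risk difference = 0.0500 − 0.1333 = -0.083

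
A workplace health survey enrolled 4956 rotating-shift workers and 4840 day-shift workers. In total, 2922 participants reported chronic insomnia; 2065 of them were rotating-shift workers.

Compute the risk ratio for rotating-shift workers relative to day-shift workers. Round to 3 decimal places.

2.353

rotating-shift workers without the outcome: 4956 − 2065 = 2891
day-shift workers with the outcome: 2922 − 2065 = 857
day-shift workers without the outcome: 4840 − 857 = 3983
risk, rotating-shift workers = 2065/4956 = 0.4167
risk, day-shift workers = 857/4840 = 0.1771
RR = 0.4167 / 0.1771 = 2.353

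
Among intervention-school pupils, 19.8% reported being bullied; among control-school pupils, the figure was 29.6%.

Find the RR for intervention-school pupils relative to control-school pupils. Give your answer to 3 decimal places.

RR = 0.1980 / 0.2960 = 0.669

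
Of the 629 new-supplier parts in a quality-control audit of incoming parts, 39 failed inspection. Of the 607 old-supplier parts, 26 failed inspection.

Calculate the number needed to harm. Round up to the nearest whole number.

53

risk, new-supplier parts = 39/629 = 0.062003
risk, old-supplier parts = 26/607 = 0.042834
absolute risk difference = 0.019170
1 / 0.019170 = 52.165 → round up → 53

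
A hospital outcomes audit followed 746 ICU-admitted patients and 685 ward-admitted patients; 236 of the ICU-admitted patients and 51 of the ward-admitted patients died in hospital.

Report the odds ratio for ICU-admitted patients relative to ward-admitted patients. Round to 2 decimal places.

OR = (236 × 634) / (510 × 51) = 149624/26010 ≈ 5.75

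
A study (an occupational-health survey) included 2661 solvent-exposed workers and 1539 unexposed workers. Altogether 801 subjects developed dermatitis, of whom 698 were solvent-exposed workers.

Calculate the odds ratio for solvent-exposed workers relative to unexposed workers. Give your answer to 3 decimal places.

OR = 4.957

solvent-exposed workers without the outcome: 2661 − 698 = 1963
unexposed workers with the outcome: 801 − 698 = 103
unexposed workers without the outcome: 1539 − 103 = 1436
OR = (698 × 1436) / (1963 × 103) = 1002328/202189 ≈ 4.957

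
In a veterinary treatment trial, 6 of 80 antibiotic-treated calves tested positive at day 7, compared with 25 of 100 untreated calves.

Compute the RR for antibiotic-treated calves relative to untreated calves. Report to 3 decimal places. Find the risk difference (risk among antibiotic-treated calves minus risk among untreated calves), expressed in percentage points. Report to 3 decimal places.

risk, antibiotic-treated calves = 6/80 = 0.0750
risk, untreated calves = 25/100 = 0.2500
RR = 0.0750 / 0.2500 = 0.300
risk difference = 0.0750 − 0.2500 = -0.1750 → -17.500 percentage points

RR = 0.300; RD = -17.500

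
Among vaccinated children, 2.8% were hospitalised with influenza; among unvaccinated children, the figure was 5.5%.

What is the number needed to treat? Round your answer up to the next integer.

NNT = 38

absolute risk difference = 0.027000
1 / 0.027000 = 37.037 → round up → 38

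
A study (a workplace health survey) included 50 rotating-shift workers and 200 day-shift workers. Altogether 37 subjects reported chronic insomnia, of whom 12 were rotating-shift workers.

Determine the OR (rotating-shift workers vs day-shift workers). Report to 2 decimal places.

OR = 2.21

rotating-shift workers without the outcome: 50 − 12 = 38
day-shift workers with the outcome: 37 − 12 = 25
day-shift workers without the outcome: 200 − 25 = 175
odds, rotating-shift workers = 12/38 = 0.3158
odds, day-shift workers = 25/175 = 0.1429
OR = 0.3158 / 0.1429 = 2.21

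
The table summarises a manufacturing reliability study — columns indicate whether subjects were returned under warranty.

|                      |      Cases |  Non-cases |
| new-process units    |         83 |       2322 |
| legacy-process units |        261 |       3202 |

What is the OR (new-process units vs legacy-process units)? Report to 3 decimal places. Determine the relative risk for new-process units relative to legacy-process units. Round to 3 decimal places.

OR = (83 × 3202) / (2322 × 261) = 265766/606042 ≈ 0.439
risk, new-process units = 83/2405 = 0.03451
risk, legacy-process units = 261/3463 = 0.07537
RR = 0.03451 / 0.07537 = 0.458

OR = 0.439; RR = 0.458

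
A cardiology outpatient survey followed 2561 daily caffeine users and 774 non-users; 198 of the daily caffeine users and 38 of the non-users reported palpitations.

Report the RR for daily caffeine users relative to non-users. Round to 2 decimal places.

RR: 1.57

risk, daily caffeine users = 198/2561 = 0.07731
risk, non-users = 38/774 = 0.04910
RR = 0.07731 / 0.04910 = 1.57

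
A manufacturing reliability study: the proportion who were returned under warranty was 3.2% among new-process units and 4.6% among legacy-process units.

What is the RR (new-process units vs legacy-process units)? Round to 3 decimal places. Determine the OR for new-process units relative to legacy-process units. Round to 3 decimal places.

RR = 0.03200 / 0.04600 = 0.696
odds, new-process units = 0.03200/0.96800 = 0.03306
odds, legacy-process units = 0.04600/0.95400 = 0.04822
OR = 0.03306 / 0.04822 = 0.686

RR = 0.696; OR = 0.686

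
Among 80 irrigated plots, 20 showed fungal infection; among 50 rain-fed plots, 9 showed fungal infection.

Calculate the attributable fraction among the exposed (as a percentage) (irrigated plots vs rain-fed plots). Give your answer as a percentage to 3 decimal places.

risk, irrigated plots = 20/80 = 0.2500
risk, rain-fed plots = 9/50 = 0.1800
AR% = (0.2500 − 0.1800) / 0.2500 = 0.2800 → 28.000%

AR%: 28.000%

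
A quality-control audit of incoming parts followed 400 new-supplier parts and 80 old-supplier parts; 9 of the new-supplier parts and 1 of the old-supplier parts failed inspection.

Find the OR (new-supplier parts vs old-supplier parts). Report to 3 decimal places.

odds, new-supplier parts = 9/391 = 0.02302
odds, old-supplier parts = 1/79 = 0.01266
OR = 0.02302 / 0.01266 = 1.818

OR ≈ 1.818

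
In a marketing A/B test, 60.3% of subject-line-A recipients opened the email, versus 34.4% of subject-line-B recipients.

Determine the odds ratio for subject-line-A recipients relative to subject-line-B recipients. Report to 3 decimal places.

odds, subject-line-A recipients = 0.6030/0.3970 = 1.5189
odds, subject-line-B recipients = 0.3440/0.6560 = 0.5244
OR = 1.5189 / 0.5244 = 2.896

2.896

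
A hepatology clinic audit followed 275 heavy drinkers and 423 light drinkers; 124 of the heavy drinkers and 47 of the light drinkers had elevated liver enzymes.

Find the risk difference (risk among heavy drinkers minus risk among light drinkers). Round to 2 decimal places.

0.34

risk, heavy drinkers = 124/275 = 0.4509
risk, light drinkers = 47/423 = 0.1111
risk difference = 0.4509 − 0.1111 = 0.34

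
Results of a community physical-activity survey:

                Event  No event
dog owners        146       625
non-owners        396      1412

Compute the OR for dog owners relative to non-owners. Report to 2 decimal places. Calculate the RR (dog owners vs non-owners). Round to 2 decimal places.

OR = 0.83; RR = 0.86

OR = (146 × 1412) / (625 × 396) = 206152/247500 ≈ 0.83
risk, dog owners = 146/771 = 0.1894
risk, non-owners = 396/1808 = 0.2190
RR = 0.1894 / 0.2190 = 0.86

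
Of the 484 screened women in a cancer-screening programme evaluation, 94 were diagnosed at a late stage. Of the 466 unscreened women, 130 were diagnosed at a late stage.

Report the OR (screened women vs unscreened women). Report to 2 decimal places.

OR ≈ 0.62

odds, screened women = 94/390 = 0.2410
odds, unscreened women = 130/336 = 0.3869
OR = 0.2410 / 0.3869 = 0.62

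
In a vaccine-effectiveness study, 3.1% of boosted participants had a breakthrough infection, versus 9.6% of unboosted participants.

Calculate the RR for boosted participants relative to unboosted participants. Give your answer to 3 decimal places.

RR = 0.03100 / 0.09600 = 0.323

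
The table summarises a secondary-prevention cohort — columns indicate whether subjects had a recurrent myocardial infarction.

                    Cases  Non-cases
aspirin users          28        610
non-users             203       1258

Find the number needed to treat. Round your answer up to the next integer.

risk, aspirin users = 28/638 = 0.043887
risk, non-users = 203/1461 = 0.138946
absolute risk difference = 0.095059
1 / 0.095059 = 10.520 → round up → 11

NNT: 11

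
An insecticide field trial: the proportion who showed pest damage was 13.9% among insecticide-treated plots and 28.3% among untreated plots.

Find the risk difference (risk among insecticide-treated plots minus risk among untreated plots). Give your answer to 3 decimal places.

risk difference = 0.1390 − 0.2830 = -0.144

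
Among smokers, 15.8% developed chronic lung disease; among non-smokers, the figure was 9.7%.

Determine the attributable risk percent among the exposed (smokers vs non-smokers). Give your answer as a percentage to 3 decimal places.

AR% = (0.1580 − 0.0970) / 0.1580 = 0.3861 → 38.608%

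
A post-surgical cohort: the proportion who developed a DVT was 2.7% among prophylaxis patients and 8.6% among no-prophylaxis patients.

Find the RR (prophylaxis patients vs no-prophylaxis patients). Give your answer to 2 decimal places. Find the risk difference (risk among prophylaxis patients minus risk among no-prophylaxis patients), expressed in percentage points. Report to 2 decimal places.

RR = 0.02700 / 0.08600 = 0.31
risk difference = 0.02700 − 0.08600 = -0.05900 → -5.90 percentage points

RR = 0.31; RD = -5.90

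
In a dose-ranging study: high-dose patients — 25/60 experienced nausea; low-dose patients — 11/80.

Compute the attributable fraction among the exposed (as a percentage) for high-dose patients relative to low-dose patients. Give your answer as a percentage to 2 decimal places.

67.00%

risk, high-dose patients = 25/60 = 0.4167
risk, low-dose patients = 11/80 = 0.1375
AR% = (0.4167 − 0.1375) / 0.4167 = 0.6700 → 67.00%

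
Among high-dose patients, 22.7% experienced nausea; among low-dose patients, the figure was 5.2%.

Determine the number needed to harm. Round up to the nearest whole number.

absolute risk difference = 0.175000
1 / 0.175000 = 5.714 → round up → 6

NNH = 6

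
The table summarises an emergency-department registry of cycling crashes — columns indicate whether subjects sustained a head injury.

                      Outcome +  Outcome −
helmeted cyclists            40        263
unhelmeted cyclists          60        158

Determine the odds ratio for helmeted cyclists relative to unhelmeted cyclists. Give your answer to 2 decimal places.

OR = (40 × 158) / (263 × 60) = 6320/15780 ≈ 0.40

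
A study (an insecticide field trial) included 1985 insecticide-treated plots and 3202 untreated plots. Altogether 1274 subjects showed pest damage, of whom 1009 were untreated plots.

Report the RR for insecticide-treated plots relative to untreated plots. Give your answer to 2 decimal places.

RR ≈ 0.42

insecticide-treated plots with the outcome: 1274 − 1009 = 265
insecticide-treated plots without the outcome: 1985 − 265 = 1720
untreated plots without the outcome: 3202 − 1009 = 2193
risk, insecticide-treated plots = 265/1985 = 0.1335
risk, untreated plots = 1009/3202 = 0.3151
RR = 0.1335 / 0.3151 = 0.42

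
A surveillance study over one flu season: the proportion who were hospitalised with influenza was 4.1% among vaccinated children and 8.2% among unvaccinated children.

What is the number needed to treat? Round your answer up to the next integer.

absolute risk difference = 0.041000
1 / 0.041000 = 24.390 → round up → 25

25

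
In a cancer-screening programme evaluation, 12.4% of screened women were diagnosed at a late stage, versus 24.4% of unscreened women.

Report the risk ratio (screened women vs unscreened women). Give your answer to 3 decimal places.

RR = 0.1240 / 0.2440 = 0.508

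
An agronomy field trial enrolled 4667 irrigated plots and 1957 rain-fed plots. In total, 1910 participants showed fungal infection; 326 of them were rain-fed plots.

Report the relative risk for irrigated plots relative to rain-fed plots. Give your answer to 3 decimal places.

RR ≈ 2.037

irrigated plots with the outcome: 1910 − 326 = 1584
irrigated plots without the outcome: 4667 − 1584 = 3083
rain-fed plots without the outcome: 1957 − 326 = 1631
risk, irrigated plots = 1584/4667 = 0.3394
risk, rain-fed plots = 326/1957 = 0.1666
RR = 0.3394 / 0.1666 = 2.037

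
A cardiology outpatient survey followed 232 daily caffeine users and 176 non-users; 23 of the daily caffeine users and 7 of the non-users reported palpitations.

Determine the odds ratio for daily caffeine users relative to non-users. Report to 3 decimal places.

OR = (23 × 169) / (209 × 7) = 3887/1463 ≈ 2.657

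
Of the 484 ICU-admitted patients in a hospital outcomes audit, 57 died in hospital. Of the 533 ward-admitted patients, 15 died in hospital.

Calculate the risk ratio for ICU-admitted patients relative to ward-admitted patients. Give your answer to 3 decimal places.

risk, ICU-admitted patients = 57/484 = 0.11777
risk, ward-admitted patients = 15/533 = 0.02814
RR = 0.11777 / 0.02814 = 4.185

4.185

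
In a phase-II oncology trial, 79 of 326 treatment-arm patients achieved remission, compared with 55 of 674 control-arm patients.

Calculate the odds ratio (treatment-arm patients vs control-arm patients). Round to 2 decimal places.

OR = (79 × 619) / (247 × 55) = 48901/13585 ≈ 3.60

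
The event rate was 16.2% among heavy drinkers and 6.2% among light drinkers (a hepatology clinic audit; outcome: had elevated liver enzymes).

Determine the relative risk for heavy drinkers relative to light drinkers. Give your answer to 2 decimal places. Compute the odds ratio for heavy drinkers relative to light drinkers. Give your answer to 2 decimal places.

RR = 0.1620 / 0.0620 = 2.61
odds, heavy drinkers = 0.1620/0.8380 = 0.1933
odds, light drinkers = 0.0620/0.9380 = 0.0661
OR = 0.1933 / 0.0661 = 2.92

RR = 2.61; OR = 2.92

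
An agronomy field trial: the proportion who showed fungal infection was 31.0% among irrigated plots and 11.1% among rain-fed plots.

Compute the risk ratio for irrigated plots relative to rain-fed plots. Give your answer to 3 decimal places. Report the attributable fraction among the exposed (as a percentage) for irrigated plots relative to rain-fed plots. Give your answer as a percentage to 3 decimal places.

RR = 0.3100 / 0.1110 = 2.793
AR% = (0.3100 − 0.1110) / 0.3100 = 0.6419 → 64.194%

RR = 2.793; AR% = 64.194%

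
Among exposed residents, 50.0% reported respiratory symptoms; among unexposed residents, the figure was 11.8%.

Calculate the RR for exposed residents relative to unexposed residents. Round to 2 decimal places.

RR = 0.5000 / 0.1180 = 4.24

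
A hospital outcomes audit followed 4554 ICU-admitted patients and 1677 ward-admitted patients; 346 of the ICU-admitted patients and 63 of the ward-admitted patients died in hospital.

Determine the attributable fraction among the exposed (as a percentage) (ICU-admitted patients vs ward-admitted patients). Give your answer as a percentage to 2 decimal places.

50.55%

risk, ICU-admitted patients = 346/4554 = 0.07598
risk, ward-admitted patients = 63/1677 = 0.03757
AR% = (0.07598 − 0.03757) / 0.07598 = 0.5055 → 50.55%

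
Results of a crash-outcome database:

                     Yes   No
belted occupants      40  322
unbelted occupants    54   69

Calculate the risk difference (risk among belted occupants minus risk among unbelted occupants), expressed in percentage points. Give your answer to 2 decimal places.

-32.85

risk, belted occupants = 40/362 = 0.1105
risk, unbelted occupants = 54/123 = 0.4390
risk difference = 0.1105 − 0.4390 = -0.3285 → -32.85 percentage points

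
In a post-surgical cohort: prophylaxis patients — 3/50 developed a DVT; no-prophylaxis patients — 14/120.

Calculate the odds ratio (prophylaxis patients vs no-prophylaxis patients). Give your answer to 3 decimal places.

OR = (3 × 106) / (47 × 14) = 318/658 ≈ 0.483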